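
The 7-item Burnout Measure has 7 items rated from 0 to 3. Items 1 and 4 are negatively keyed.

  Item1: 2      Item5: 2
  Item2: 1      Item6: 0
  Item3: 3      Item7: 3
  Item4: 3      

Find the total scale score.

10

Negatively keyed items use 3 − raw:
  item 1: 3 − 2 = 1
  item 4: 3 − 3 = 0
Scored responses: 1, 1, 3, 0, 2, 0, 3
Total = 1 + 1 + 3 + 0 + 2 + 0 + 3 = 10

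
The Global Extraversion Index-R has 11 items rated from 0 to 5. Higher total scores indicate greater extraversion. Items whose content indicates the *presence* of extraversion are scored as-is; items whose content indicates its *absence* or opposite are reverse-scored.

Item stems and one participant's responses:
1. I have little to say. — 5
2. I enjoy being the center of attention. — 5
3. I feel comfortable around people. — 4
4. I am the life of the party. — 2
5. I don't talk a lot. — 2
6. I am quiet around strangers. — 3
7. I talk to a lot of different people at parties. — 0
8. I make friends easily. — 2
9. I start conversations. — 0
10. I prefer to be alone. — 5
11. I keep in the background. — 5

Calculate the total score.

18

Items 1, 5, 6, 10, 11 describe the absence/opposite of extraversion → reverse-score.
reverse-coded value = 5 − response.
  item 1: 5 − 5 = 0
  item 2: 5
  item 3: 4
  item 4: 2
  item 5: 5 − 2 = 3
  item 6: 5 − 3 = 2
  item 7: 0
  item 8: 2
  item 9: 0
  item 10: 5 − 5 = 0
  item 11: 5 − 5 = 0
Total = 0 + 5 + 4 + 2 + 3 + 2 + 0 + 2 + 0 + 0 + 0 = 18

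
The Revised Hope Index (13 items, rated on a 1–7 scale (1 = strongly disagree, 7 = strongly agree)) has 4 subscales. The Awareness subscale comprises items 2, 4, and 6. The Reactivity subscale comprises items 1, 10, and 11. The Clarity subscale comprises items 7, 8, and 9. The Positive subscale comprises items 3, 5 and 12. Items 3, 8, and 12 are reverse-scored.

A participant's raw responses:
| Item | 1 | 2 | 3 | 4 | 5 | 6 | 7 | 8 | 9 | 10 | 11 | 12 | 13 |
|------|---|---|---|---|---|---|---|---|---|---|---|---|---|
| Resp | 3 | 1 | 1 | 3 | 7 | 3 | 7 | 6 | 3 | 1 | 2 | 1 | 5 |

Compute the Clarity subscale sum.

Clarity items: 7, 8, 9.
Of these, item 8 is reverse-scored; reverse-coded value = 8 − response.
  item 7: 7
  item 8: 8 − 6 = 2
  item 9: 3
Sum = 7 + 2 + 3 = 12

12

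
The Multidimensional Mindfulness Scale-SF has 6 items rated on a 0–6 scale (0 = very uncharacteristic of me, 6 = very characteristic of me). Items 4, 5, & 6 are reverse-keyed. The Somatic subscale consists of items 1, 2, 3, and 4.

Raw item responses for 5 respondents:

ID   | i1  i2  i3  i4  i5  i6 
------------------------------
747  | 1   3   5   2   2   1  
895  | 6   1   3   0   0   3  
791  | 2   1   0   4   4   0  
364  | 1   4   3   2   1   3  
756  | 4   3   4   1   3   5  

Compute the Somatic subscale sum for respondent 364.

12

Respondent 364 raw: 1, 4, 3, 2, 1, 3.
Somatic items: 1, 2, 3, 4.
Reverse-coded (reversed = (0+6) − raw = 6 − raw):
  item 1: 1
  item 2: 4
  item 3: 3
  item 4: 6 − 2 = 4
Sum = 1 + 4 + 3 + 4 = 12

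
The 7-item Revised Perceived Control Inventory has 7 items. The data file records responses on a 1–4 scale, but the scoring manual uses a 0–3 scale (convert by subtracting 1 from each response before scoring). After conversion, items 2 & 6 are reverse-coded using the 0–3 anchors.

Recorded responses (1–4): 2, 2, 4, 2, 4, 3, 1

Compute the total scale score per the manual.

Convert to 0–3: 1, 1, 3, 1, 3, 2, 0
Reverse-coded (reverse-coded value = 3 − response):
  item 2: 3 − 1 = 2
  item 6: 3 − 2 = 1
Scored: 1, 2, 3, 1, 3, 1, 0
Total = 11

11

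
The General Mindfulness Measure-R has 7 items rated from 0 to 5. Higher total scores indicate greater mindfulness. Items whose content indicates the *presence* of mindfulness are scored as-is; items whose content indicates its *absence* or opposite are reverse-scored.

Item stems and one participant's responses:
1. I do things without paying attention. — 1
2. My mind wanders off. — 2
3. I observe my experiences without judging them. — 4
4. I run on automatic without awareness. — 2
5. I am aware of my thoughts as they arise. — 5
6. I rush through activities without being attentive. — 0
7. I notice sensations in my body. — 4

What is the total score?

28

Items 1, 2, 4, 6 describe the absence/opposite of mindfulness → reverse-score.
on a 0–5 scale, reversed = 5 − raw.
  item 1: 5 − 1 = 4
  item 2: 5 − 2 = 3
  item 3: 4
  item 4: 5 − 2 = 3
  item 5: 5
  item 6: 5 − 0 = 5
  item 7: 4
Total = 4 + 3 + 4 + 3 + 5 + 5 + 4 = 28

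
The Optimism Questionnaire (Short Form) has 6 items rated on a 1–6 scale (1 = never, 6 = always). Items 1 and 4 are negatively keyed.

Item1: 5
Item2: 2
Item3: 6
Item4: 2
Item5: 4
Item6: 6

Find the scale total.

25

Raw sum = 25. Negatively keyed items: 1, 4; their raw sum = 7.
Each reversal replaces raw with 7 − raw, changing the total by 7 − 2·raw per item.
Total = 25 + 2·7 − 2·7 = 25 + 14 − 14 = 25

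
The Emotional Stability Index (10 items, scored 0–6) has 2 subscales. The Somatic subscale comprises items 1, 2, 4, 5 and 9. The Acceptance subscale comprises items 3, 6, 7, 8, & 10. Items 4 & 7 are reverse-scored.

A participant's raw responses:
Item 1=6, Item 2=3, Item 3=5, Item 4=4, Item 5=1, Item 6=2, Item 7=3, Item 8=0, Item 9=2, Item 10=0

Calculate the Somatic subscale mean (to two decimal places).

Somatic items: 1, 2, 4, 5, 9.
Of these, item 4 is reverse-scored; reverse-coded value = 6 − response.
  item 1: 6
  item 2: 3
  item 4: 6 − 4 = 2
  item 5: 1
  item 9: 2
Sum = 6 + 3 + 2 + 1 + 2 = 14
Mean = 14 / 5 = 2.80

2.80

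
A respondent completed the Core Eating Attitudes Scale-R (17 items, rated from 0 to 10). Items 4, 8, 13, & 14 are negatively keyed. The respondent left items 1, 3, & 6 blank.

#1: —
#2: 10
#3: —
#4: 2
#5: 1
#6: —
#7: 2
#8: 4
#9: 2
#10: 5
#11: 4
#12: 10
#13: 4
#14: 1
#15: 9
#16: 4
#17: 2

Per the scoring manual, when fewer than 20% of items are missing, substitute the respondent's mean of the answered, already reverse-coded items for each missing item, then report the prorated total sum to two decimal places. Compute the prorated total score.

94.71

Reverse-coded (reversed = (0+10) − raw = 10 − raw):
  item 4: 10 − 2 = 8
  item 8: 10 − 4 = 6
  item 13: 10 − 4 = 6
  item 14: 10 − 1 = 9
Completed scored items (14 of 17): 10, 8, 1, 2, 6, 2, 5, 4, 10, 6, 9, 9, 4, 2; sum = 78.
Person mean = 78 / 14 ≈ 5.5714
Prorated total = (78 / 14) × 17 = 94.71 (to 2 dp)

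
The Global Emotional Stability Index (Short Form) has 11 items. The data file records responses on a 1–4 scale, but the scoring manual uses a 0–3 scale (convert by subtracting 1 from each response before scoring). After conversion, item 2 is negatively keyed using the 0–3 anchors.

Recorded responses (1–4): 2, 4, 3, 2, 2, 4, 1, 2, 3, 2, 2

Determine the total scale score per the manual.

Convert to 0–3: 1, 3, 2, 1, 1, 3, 0, 1, 2, 1, 1
Reverse-coded (on a 0–3 scale, reversed = 3 − raw):
  item 2: 3 − 3 = 0
Scored: 1, 0, 2, 1, 1, 3, 0, 1, 2, 1, 1
Total = 13

13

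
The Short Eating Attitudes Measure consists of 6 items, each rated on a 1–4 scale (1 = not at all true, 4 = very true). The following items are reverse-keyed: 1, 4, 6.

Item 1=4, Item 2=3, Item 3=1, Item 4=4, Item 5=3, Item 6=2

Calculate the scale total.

12

Reverse-coded items (reverse-coded value = 5 − response):
  item 1: 5 − 4 = 1
  item 4: 5 − 4 = 1
  item 6: 5 − 2 = 3
Scored items: 1, 3, 1, 1, 3, 3
Total = 1 + 3 + 1 + 1 + 3 + 3 = 12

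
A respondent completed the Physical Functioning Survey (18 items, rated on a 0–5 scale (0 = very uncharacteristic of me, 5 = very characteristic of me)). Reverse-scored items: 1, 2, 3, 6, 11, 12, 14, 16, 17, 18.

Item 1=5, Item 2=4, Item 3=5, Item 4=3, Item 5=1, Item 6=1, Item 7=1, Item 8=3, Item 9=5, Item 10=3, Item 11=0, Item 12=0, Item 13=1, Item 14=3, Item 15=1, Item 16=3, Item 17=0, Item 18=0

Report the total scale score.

Apply reverse scoring (reverse-coded value = 5 − response):
  item 1: 5 − 5 = 0
  item 2: 5 − 4 = 1
  item 3: 5 − 5 = 0
  item 6: 5 − 1 = 4
  item 11: 5 − 0 = 5
  item 12: 5 − 0 = 5
  item 14: 5 − 3 = 2
  item 16: 5 − 3 = 2
  item 17: 5 − 0 = 5
  item 18: 5 − 0 = 5
Scored responses: 0, 1, 0, 3, 1, 4, 1, 3, 5, 3, 5, 5, 1, 2, 1, 2, 5, 5
Total = 0 + 1 + 0 + 3 + 1 + 4 + 1 + 3 + 5 + 3 + 5 + 5 + 1 + 2 + 1 + 2 + 5 + 5 = 47

47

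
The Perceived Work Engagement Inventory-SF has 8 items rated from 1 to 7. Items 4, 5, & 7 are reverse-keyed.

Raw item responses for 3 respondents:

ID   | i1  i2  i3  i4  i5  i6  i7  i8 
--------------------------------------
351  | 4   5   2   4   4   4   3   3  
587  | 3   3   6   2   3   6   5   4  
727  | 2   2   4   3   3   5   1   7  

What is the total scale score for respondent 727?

37

Respondent 727 raw: 2, 2, 4, 3, 3, 5, 1, 7.
Reverse-coded (reverse-coded value = 8 − response):
  item 1: 2
  item 2: 2
  item 3: 4
  item 4: 8 − 3 = 5
  item 5: 8 − 3 = 5
  item 6: 5
  item 7: 8 − 1 = 7
  item 8: 7
Sum = 2 + 2 + 4 + 5 + 5 + 5 + 7 + 7 = 37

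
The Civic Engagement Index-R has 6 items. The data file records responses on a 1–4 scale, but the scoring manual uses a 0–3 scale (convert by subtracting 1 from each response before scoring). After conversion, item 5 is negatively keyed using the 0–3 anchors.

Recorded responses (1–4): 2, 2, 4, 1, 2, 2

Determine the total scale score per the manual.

8

Convert to 0–3: 1, 1, 3, 0, 1, 1
Reverse-coded (reverse-coded value = 3 − response):
  item 5: 3 − 1 = 2
Scored: 1, 1, 3, 0, 2, 1
Total = 8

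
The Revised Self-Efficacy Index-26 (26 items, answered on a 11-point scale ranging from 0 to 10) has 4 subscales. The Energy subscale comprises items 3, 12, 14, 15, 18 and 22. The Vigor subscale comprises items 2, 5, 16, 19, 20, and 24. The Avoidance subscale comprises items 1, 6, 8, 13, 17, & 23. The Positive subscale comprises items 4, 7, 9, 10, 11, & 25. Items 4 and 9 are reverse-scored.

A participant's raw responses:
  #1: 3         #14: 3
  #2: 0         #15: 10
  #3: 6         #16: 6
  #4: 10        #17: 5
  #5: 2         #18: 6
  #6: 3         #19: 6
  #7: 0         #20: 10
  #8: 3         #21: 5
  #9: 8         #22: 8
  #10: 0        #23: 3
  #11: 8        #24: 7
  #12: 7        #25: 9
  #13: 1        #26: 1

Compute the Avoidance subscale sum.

18

Avoidance items: 1, 6, 8, 13, 17, 23.
  item 1: 3
  item 6: 3
  item 8: 3
  item 13: 1
  item 17: 5
  item 23: 3
Sum = 3 + 3 + 3 + 1 + 5 + 3 = 18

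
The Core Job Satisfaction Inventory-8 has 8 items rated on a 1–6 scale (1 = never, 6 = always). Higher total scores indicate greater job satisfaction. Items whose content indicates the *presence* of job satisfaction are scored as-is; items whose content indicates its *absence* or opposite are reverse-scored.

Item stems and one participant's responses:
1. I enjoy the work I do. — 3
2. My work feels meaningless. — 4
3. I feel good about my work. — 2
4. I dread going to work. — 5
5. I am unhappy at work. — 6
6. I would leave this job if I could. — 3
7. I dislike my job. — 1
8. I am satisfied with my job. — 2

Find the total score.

23

Items 2, 4, 5, 6, 7 describe the absence/opposite of job satisfaction → reverse-score.
reversed = (1+6) − raw = 7 − raw.
  item 1: 3
  item 2: 7 − 4 = 3
  item 3: 2
  item 4: 7 − 5 = 2
  item 5: 7 − 6 = 1
  item 6: 7 − 3 = 4
  item 7: 7 − 1 = 6
  item 8: 2
Total = 3 + 3 + 2 + 2 + 1 + 4 + 6 + 2 = 23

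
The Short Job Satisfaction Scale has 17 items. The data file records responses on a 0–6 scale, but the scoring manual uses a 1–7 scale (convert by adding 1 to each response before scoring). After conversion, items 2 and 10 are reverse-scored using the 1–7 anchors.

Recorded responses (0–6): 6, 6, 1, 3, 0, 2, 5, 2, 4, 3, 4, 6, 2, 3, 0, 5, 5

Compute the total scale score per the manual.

Convert to 1–7: 7, 7, 2, 4, 1, 3, 6, 3, 5, 4, 5, 7, 3, 4, 1, 6, 6
Reverse-coded (on a 1–7 scale, reversed = 8 − raw):
  item 2: 8 − 7 = 1
  item 10: 8 − 4 = 4
Scored: 7, 1, 2, 4, 1, 3, 6, 3, 5, 4, 5, 7, 3, 4, 1, 6, 6
Total = 68

68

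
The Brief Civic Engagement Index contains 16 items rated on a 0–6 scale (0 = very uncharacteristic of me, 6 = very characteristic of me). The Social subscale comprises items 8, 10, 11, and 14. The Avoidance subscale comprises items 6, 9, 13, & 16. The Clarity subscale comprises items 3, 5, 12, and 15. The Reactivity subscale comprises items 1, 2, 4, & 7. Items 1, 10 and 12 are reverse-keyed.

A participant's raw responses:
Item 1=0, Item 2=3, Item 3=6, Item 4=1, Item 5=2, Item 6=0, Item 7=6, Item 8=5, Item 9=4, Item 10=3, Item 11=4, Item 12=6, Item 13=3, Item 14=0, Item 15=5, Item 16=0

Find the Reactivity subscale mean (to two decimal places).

4.00

Reactivity items: 1, 2, 4, 7.
Of these, item 1 is reverse-keyed; on a 0–6 scale, reversed = 6 − raw.
  item 1: 6 − 0 = 6
  item 2: 3
  item 4: 1
  item 7: 6
Sum = 6 + 3 + 1 + 6 = 16
Mean = 16 / 4 = 4.00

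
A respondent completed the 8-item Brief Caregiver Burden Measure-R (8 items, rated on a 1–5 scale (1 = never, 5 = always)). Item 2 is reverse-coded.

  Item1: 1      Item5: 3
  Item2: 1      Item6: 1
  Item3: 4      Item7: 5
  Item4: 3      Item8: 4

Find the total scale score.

26

Reverse-coded items use 6 − raw:
  item 2: 6 − 1 = 5
Scored items: 1, 5, 4, 3, 3, 1, 5, 4
Total = 1 + 5 + 4 + 3 + 3 + 1 + 5 + 4 = 26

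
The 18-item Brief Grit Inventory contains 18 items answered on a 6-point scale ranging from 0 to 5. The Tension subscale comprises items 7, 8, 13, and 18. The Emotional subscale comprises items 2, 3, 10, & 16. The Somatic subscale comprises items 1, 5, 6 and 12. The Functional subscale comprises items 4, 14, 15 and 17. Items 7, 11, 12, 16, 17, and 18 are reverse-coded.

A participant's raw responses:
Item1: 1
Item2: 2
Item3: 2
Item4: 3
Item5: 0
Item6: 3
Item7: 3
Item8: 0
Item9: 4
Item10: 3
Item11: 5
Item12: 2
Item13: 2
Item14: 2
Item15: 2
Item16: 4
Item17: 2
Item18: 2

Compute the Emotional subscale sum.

8

Emotional items: 2, 3, 10, 16.
Of these, item 16 is reverse-coded; on a 0–5 scale, reversed = 5 − raw.
  item 2: 2
  item 3: 2
  item 10: 3
  item 16: 5 − 4 = 1
Sum = 2 + 2 + 3 + 1 = 8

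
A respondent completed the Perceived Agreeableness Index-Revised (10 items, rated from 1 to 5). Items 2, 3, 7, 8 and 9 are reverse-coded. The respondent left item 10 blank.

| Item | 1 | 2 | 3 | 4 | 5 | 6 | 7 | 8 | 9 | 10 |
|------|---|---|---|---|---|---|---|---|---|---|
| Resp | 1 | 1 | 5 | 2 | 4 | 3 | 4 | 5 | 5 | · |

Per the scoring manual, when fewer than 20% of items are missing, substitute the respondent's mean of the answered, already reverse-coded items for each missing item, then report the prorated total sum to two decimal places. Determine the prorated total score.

Reverse-coded (on a 1–5 scale, reversed = 6 − raw):
  item 2: 6 − 1 = 5
  item 3: 6 − 5 = 1
  item 7: 6 − 4 = 2
  item 8: 6 − 5 = 1
  item 9: 6 − 5 = 1
Completed scored items (9 of 10): 1, 5, 1, 2, 4, 3, 2, 1, 1; sum = 20.
Person mean = 20 / 9 ≈ 2.2222
Prorated total = (20 / 9) × 10 = 22.22 (to 2 dp)

22.22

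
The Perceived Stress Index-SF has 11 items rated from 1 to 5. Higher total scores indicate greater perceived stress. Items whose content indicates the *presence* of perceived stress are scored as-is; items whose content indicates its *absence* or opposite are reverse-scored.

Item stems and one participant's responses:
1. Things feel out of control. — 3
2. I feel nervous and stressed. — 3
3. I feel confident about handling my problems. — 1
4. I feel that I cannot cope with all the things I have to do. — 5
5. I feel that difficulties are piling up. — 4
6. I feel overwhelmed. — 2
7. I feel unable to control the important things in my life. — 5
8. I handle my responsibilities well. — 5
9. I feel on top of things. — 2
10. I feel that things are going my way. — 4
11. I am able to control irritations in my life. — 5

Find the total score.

Items 3, 8, 9, 10, 11 describe the absence/opposite of perceived stress → reverse-score.
reverse-coded value = 6 − response.
  item 1: 3
  item 2: 3
  item 3: 6 − 1 = 5
  item 4: 5
  item 5: 4
  item 6: 2
  item 7: 5
  item 8: 6 − 5 = 1
  item 9: 6 − 2 = 4
  item 10: 6 − 4 = 2
  item 11: 6 − 5 = 1
Total = 3 + 3 + 5 + 5 + 4 + 2 + 5 + 1 + 4 + 2 + 1 = 35

35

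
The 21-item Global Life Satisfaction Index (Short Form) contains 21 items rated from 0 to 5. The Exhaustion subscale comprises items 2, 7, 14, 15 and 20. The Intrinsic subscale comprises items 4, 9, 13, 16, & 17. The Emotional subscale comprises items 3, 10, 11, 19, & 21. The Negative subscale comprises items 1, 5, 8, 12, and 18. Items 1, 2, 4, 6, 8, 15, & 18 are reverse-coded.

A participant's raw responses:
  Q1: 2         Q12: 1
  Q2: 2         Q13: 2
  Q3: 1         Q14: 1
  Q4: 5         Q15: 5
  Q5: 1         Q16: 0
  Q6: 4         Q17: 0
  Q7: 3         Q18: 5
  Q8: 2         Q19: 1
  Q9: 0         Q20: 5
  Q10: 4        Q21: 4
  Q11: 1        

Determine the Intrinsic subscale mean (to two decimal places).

Intrinsic items: 4, 9, 13, 16, 17.
Of these, item 4 is reverse-coded; reversed = (0+5) − raw = 5 − raw.
  item 4: 5 − 5 = 0
  item 9: 0
  item 13: 2
  item 16: 0
  item 17: 0
Sum = 0 + 0 + 2 + 0 + 0 = 2
Mean = 2 / 5 = 0.40

0.40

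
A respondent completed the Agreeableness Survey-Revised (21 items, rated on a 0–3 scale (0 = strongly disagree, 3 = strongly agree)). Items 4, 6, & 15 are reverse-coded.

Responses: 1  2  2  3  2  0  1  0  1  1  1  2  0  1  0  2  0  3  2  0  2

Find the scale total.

Raw sum = 26. Reverse-coded items: 4, 6, 15; their raw sum = 3.
Each reversal replaces raw with 3 − raw, changing the total by 3 − 2·raw per item.
Total = 26 + 3·3 − 2·3 = 26 + 9 − 6 = 29

29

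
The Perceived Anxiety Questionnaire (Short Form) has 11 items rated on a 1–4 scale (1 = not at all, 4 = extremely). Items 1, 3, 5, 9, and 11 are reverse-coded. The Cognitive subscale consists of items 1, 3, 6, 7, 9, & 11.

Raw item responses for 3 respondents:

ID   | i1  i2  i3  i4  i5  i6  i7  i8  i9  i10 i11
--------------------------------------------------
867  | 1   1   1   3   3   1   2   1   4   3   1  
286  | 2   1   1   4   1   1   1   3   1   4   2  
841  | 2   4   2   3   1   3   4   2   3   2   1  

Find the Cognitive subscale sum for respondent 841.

19

Respondent 841 raw: 2, 4, 2, 3, 1, 3, 4, 2, 3, 2, 1.
Cognitive items: 1, 3, 6, 7, 9, 11.
Reverse-coded (reversed = (1+4) − raw = 5 − raw):
  item 1: 5 − 2 = 3
  item 3: 5 − 2 = 3
  item 6: 3
  item 7: 4
  item 9: 5 − 3 = 2
  item 11: 5 − 1 = 4
Sum = 3 + 3 + 3 + 4 + 2 + 4 = 19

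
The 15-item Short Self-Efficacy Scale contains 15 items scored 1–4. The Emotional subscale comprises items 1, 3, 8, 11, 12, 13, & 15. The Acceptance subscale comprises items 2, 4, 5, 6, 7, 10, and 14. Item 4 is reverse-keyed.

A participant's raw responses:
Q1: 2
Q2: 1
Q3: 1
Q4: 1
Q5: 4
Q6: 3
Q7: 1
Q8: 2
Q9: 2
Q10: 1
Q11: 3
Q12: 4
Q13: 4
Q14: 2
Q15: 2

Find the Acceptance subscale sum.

Acceptance items: 2, 4, 5, 6, 7, 10, 14.
Of these, item 4 is reverse-keyed; reverse-coded value = 5 − response.
  item 2: 1
  item 4: 5 − 1 = 4
  item 5: 4
  item 6: 3
  item 7: 1
  item 10: 1
  item 14: 2
Sum = 1 + 4 + 4 + 3 + 1 + 1 + 2 = 16

16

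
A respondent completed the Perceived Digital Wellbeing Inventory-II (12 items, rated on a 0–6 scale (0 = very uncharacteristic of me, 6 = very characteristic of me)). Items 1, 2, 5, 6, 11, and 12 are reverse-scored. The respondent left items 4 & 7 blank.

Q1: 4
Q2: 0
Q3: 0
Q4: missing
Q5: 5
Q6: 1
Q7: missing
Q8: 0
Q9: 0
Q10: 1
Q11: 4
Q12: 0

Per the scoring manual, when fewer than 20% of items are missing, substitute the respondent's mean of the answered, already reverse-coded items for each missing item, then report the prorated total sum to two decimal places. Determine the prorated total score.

Reverse-coded (reversed = (0+6) − raw = 6 − raw):
  item 1: 6 − 4 = 2
  item 2: 6 − 0 = 6
  item 5: 6 − 5 = 1
  item 6: 6 − 1 = 5
  item 11: 6 − 4 = 2
  item 12: 6 − 0 = 6
Completed scored items (10 of 12): 2, 6, 0, 1, 5, 0, 0, 1, 2, 6; sum = 23.
Person mean = 23 / 10 ≈ 2.3000
Prorated total = (23 / 10) × 12 = 27.60 (to 2 dp)

27.60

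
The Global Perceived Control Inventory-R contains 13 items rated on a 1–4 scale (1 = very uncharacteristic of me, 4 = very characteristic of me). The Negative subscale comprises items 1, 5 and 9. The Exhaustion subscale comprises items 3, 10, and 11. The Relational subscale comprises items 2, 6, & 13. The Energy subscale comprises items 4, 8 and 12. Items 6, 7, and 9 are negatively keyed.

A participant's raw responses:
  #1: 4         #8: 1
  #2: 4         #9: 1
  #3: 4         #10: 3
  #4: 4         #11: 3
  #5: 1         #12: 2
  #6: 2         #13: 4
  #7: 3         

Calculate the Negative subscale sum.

9

Negative items: 1, 5, 9.
Of these, item 9 is negatively keyed; reversed = (1+4) − raw = 5 − raw.
  item 1: 4
  item 5: 1
  item 9: 5 − 1 = 4
Sum = 4 + 1 + 4 = 9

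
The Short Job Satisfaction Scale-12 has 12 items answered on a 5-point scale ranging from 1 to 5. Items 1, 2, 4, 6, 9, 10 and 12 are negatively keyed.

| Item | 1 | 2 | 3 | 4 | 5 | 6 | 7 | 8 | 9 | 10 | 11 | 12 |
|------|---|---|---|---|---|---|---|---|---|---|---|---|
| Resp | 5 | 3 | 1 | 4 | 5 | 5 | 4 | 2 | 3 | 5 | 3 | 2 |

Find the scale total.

30

Reversing items 1, 2, 4, 6, 9, 10, and 12 with 6 − raw:
Total = (6−5) + (6−3) + 1 + (6−4) + 5 + (6−5) + 4 + 2 + (6−3) + (6−5) + 3 + (6−2)
      = 1 + 3 + 1 + 2 + 5 + 1 + 4 + 2 + 3 + 1 + 3 + 4 = 30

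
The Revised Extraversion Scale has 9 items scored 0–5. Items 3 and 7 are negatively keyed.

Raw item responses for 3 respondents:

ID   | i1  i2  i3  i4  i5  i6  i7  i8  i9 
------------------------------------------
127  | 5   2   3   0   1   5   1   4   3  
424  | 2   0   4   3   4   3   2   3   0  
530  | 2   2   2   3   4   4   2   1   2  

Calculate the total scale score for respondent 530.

Respondent 530 raw: 2, 2, 2, 3, 4, 4, 2, 1, 2.
Reverse-coded (reversed = (0+5) − raw = 5 − raw):
  item 1: 2
  item 2: 2
  item 3: 5 − 2 = 3
  item 4: 3
  item 5: 4
  item 6: 4
  item 7: 5 − 2 = 3
  item 8: 1
  item 9: 2
Sum = 2 + 2 + 3 + 3 + 4 + 4 + 3 + 1 + 2 = 24

24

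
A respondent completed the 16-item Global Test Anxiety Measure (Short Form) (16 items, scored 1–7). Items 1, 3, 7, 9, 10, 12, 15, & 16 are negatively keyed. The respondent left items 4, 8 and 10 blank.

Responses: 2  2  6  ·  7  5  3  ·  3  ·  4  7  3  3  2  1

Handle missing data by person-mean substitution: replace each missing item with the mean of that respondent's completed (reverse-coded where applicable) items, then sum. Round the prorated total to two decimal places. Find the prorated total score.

68.92

Reverse-coded (reversed = (1+7) − raw = 8 − raw):
  item 1: 8 − 2 = 6
  item 3: 8 − 6 = 2
  item 7: 8 − 3 = 5
  item 9: 8 − 3 = 5
  item 12: 8 − 7 = 1
  item 15: 8 − 2 = 6
  item 16: 8 − 1 = 7
Completed scored items (13 of 16): 6, 2, 2, 7, 5, 5, 5, 4, 1, 3, 3, 6, 7; sum = 56.
Person mean = 56 / 13 ≈ 4.3077
Prorated total = (56 / 13) × 16 = 68.92 (to 2 dp)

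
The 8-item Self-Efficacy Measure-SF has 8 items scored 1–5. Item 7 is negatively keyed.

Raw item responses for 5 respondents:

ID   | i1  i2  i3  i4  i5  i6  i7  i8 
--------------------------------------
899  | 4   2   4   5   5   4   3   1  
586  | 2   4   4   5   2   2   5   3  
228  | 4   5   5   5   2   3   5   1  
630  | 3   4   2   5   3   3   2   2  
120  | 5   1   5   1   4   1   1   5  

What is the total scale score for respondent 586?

23

Respondent 586 raw: 2, 4, 4, 5, 2, 2, 5, 3.
Reverse-coded (on a 1–5 scale, reversed = 6 − raw):
  item 1: 2
  item 2: 4
  item 3: 4
  item 4: 5
  item 5: 2
  item 6: 2
  item 7: 6 − 5 = 1
  item 8: 3
Sum = 2 + 4 + 4 + 5 + 2 + 2 + 1 + 3 = 23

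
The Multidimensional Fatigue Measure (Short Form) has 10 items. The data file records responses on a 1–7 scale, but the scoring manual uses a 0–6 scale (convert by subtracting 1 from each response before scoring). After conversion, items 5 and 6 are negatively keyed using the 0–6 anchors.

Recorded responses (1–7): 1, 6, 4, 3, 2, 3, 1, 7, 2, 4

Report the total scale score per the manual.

29

Convert to 0–6: 0, 5, 3, 2, 1, 2, 0, 6, 1, 3
Reverse-coded (reversed = (0+6) − raw = 6 − raw):
  item 5: 6 − 1 = 5
  item 6: 6 − 2 = 4
Scored: 0, 5, 3, 2, 5, 4, 0, 6, 1, 3
Total = 29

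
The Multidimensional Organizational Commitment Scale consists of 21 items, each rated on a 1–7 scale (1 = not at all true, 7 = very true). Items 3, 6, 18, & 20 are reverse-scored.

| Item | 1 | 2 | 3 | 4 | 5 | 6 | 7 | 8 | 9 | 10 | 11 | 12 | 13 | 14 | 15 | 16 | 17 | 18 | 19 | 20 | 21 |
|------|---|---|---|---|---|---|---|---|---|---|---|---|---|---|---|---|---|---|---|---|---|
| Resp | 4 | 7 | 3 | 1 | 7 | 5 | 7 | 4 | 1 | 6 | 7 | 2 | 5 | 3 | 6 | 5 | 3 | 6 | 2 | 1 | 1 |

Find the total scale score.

88

Reversing items 3, 6, 18 and 20 with 8 − raw:
Total = 4 + 7 + (8−3) + 1 + 7 + (8−5) + 7 + 4 + 1 + 6 + 7 + 2 + 5 + 3 + 6 + 5 + 3 + (8−6) + 2 + (8−1) + 1
      = 4 + 7 + 5 + 1 + 7 + 3 + 7 + 4 + 1 + 6 + 7 + 2 + 5 + 3 + 6 + 5 + 3 + 2 + 2 + 7 + 1 = 88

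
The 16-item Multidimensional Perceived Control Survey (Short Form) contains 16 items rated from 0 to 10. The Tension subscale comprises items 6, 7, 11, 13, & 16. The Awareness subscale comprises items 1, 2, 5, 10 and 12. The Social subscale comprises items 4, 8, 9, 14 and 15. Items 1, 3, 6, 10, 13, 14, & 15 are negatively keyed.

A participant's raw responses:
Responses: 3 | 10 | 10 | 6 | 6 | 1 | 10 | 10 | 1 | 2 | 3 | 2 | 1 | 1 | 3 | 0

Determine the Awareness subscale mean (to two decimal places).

6.60

Awareness items: 1, 2, 5, 10, 12.
Of these, items 1 & 10 are negatively keyed; reverse-coded value = 10 − response.
  item 1: 10 − 3 = 7
  item 2: 10
  item 5: 6
  item 10: 10 − 2 = 8
  item 12: 2
Sum = 7 + 10 + 6 + 8 + 2 = 33
Mean = 33 / 5 = 6.60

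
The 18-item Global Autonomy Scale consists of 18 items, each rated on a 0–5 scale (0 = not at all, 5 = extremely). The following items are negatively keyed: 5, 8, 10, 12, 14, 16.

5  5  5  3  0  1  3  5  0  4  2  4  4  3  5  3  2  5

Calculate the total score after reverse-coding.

Negatively keyed items use 5 − raw:
  item 5: 5 − 0 = 5
  item 8: 5 − 5 = 0
  item 10: 5 − 4 = 1
  item 12: 5 − 4 = 1
  item 14: 5 − 3 = 2
  item 16: 5 − 3 = 2
After reverse-coding: 5, 5, 5, 3, 5, 1, 3, 0, 0, 1, 2, 1, 4, 2, 5, 2, 2, 5
Total = 5 + 5 + 5 + 3 + 5 + 1 + 3 + 0 + 0 + 1 + 2 + 1 + 4 + 2 + 5 + 2 + 2 + 5 = 51

51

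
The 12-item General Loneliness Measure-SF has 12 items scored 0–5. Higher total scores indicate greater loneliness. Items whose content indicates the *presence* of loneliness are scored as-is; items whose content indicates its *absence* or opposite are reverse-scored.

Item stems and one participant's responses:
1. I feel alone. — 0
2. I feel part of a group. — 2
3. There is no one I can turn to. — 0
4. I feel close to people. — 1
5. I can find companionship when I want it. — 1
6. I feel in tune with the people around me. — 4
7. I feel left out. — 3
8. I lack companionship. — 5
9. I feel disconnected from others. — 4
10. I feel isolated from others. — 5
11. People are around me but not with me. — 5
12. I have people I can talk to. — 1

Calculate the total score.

38

Items 2, 4, 5, 6, 12 describe the absence/opposite of loneliness → reverse-score.
reversed = (0+5) − raw = 5 − raw.
  item 1: 0
  item 2: 5 − 2 = 3
  item 3: 0
  item 4: 5 − 1 = 4
  item 5: 5 − 1 = 4
  item 6: 5 − 4 = 1
  item 7: 3
  item 8: 5
  item 9: 4
  item 10: 5
  item 11: 5
  item 12: 5 − 1 = 4
Total = 0 + 3 + 0 + 4 + 4 + 1 + 3 + 5 + 4 + 5 + 5 + 4 = 38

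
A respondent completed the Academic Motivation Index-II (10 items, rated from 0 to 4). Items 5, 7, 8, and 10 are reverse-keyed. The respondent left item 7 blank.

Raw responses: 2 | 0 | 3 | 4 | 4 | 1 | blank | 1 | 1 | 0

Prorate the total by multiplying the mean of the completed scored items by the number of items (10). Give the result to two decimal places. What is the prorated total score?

Reverse-coded (reversed = (0+4) − raw = 4 − raw):
  item 5: 4 − 4 = 0
  item 8: 4 − 1 = 3
  item 10: 4 − 0 = 4
Completed scored items (9 of 10): 2, 0, 3, 4, 0, 1, 3, 1, 4; sum = 18.
Person mean = 18 / 9 ≈ 2.0000
Prorated total = (18 / 9) × 10 = 20.00 (to 2 dp)

20.00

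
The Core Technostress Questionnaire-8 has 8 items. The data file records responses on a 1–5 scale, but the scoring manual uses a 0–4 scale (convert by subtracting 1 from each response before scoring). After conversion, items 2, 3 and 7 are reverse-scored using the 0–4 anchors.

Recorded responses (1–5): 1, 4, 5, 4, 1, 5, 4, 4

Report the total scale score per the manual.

Convert to 0–4: 0, 3, 4, 3, 0, 4, 3, 3
Reverse-coded (reverse-coded value = 4 − response):
  item 2: 4 − 3 = 1
  item 3: 4 − 4 = 0
  item 7: 4 − 3 = 1
Scored: 0, 1, 0, 3, 0, 4, 1, 3
Total = 12

12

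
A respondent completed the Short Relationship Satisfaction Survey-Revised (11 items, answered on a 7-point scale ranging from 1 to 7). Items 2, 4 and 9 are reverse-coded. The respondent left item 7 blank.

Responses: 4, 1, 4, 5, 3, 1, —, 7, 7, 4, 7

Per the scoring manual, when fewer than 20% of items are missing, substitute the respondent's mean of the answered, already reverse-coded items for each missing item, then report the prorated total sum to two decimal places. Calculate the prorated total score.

Reverse-coded (reversed = (1+7) − raw = 8 − raw):
  item 2: 8 − 1 = 7
  item 4: 8 − 5 = 3
  item 9: 8 − 7 = 1
Completed scored items (10 of 11): 4, 7, 4, 3, 3, 1, 7, 1, 4, 7; sum = 41.
Person mean = 41 / 10 ≈ 4.1000
Prorated total = (41 / 10) × 11 = 45.10 (to 2 dp)

45.10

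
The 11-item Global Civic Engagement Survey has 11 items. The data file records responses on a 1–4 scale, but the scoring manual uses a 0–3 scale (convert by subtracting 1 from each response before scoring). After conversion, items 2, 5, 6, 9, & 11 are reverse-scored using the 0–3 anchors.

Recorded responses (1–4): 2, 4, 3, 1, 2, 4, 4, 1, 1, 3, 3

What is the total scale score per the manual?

14

Convert to 0–3: 1, 3, 2, 0, 1, 3, 3, 0, 0, 2, 2
Reverse-coded (reverse-coded value = 3 − response):
  item 2: 3 − 3 = 0
  item 5: 3 − 1 = 2
  item 6: 3 − 3 = 0
  item 9: 3 − 0 = 3
  item 11: 3 − 2 = 1
Scored: 1, 0, 2, 0, 2, 0, 3, 0, 3, 2, 1
Total = 14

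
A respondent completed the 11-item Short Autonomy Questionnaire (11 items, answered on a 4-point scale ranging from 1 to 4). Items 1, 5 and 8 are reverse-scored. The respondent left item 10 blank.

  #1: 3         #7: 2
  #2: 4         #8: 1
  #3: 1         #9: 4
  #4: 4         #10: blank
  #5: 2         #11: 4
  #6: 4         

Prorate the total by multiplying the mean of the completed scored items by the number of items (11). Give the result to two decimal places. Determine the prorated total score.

Reverse-coded (reversed = (1+4) − raw = 5 − raw):
  item 1: 5 − 3 = 2
  item 5: 5 − 2 = 3
  item 8: 5 − 1 = 4
Completed scored items (10 of 11): 2, 4, 1, 4, 3, 4, 2, 4, 4, 4; sum = 32.
Person mean = 32 / 10 ≈ 3.2000
Prorated total = (32 / 10) × 11 = 35.20 (to 2 dp)

35.20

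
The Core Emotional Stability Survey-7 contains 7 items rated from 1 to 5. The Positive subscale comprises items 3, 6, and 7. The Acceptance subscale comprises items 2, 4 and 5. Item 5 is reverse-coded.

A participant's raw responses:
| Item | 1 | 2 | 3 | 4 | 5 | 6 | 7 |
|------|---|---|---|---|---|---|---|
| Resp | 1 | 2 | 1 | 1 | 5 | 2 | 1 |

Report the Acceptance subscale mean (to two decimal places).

1.33

Acceptance items: 2, 4, 5.
Of these, item 5 is reverse-coded; reverse-coded value = 6 − response.
  item 2: 2
  item 4: 1
  item 5: 6 − 5 = 1
Sum = 2 + 1 + 1 = 4
Mean = 4 / 3 = 1.33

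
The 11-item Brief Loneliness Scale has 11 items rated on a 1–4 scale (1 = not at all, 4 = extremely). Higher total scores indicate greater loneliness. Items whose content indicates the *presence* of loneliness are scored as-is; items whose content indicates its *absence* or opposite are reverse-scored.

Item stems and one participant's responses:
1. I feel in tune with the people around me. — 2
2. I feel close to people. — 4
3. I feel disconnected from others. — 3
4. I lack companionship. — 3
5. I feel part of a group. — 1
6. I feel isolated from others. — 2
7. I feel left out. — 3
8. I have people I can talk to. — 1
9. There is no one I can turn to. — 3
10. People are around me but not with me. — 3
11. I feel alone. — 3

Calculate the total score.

Items 1, 2, 5, 8 describe the absence/opposite of loneliness → reverse-score.
reverse-coded value = 5 − response.
  item 1: 5 − 2 = 3
  item 2: 5 − 4 = 1
  item 3: 3
  item 4: 3
  item 5: 5 − 1 = 4
  item 6: 2
  item 7: 3
  item 8: 5 − 1 = 4
  item 9: 3
  item 10: 3
  item 11: 3
Total = 3 + 1 + 3 + 3 + 4 + 2 + 3 + 4 + 3 + 3 + 3 = 32

32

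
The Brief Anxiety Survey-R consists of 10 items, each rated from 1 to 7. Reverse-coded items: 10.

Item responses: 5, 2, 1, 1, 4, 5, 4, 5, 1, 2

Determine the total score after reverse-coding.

Reverse-coded items (on a 1–7 scale, reversed = 8 − raw):
  item 10: 8 − 2 = 6
After reverse-coding: 5, 2, 1, 1, 4, 5, 4, 5, 1, 6
Total = 5 + 2 + 1 + 1 + 4 + 5 + 4 + 5 + 1 + 6 = 34

34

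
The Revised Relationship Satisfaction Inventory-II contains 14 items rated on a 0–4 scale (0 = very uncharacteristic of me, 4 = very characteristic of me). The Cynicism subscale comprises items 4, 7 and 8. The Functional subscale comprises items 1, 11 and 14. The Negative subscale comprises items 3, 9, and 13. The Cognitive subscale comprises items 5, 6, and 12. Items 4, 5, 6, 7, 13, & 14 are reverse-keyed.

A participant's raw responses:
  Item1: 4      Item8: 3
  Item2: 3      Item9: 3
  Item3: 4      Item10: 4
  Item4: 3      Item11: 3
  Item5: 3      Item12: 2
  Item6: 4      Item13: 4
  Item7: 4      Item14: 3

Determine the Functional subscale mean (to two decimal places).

Functional items: 1, 11, 14.
Of these, item 14 is reverse-keyed; reversed = (0+4) − raw = 4 − raw.
  item 1: 4
  item 11: 3
  item 14: 4 − 3 = 1
Sum = 4 + 3 + 1 = 8
Mean = 8 / 3 = 2.67

2.67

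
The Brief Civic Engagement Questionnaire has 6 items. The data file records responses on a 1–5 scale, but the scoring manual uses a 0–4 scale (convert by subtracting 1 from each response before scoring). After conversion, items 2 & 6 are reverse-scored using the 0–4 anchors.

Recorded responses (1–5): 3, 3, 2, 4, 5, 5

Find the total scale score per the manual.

Convert to 0–4: 2, 2, 1, 3, 4, 4
Reverse-coded (on a 0–4 scale, reversed = 4 − raw):
  item 2: 4 − 2 = 2
  item 6: 4 − 4 = 0
Scored: 2, 2, 1, 3, 4, 0
Total = 12

12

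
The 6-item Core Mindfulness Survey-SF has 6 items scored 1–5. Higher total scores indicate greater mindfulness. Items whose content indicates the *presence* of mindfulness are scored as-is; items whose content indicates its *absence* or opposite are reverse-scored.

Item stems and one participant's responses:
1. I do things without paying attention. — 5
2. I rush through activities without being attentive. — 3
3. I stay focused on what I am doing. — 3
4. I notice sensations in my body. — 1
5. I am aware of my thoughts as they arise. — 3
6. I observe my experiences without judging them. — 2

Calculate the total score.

13

Items 1, 2 describe the absence/opposite of mindfulness → reverse-score.
on a 1–5 scale, reversed = 6 − raw.
  item 1: 6 − 5 = 1
  item 2: 6 − 3 = 3
  item 3: 3
  item 4: 1
  item 5: 3
  item 6: 2
Total = 1 + 3 + 3 + 1 + 3 + 2 = 13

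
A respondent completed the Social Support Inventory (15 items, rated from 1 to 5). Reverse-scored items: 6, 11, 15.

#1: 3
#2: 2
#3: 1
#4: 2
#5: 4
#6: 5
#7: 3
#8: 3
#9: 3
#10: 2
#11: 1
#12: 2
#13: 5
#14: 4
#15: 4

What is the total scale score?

42

Reverse-scored items use 6 − raw:
  item 6: 6 − 5 = 1
  item 11: 6 − 1 = 5
  item 15: 6 − 4 = 2
Scored responses: 3, 2, 1, 2, 4, 1, 3, 3, 3, 2, 5, 2, 5, 4, 2
Total = 3 + 2 + 1 + 2 + 4 + 1 + 3 + 3 + 3 + 2 + 5 + 2 + 5 + 4 + 2 = 42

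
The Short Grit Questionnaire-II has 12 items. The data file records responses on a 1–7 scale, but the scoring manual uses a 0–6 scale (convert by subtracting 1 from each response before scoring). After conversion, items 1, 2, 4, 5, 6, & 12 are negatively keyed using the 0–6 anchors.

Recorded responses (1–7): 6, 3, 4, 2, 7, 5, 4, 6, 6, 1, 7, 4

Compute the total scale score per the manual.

Convert to 0–6: 5, 2, 3, 1, 6, 4, 3, 5, 5, 0, 6, 3
Reverse-coded (on a 0–6 scale, reversed = 6 − raw):
  item 1: 6 − 5 = 1
  item 2: 6 − 2 = 4
  item 4: 6 − 1 = 5
  item 5: 6 − 6 = 0
  item 6: 6 − 4 = 2
  item 12: 6 − 3 = 3
Scored: 1, 4, 3, 5, 0, 2, 3, 5, 5, 0, 6, 3
Total = 37

37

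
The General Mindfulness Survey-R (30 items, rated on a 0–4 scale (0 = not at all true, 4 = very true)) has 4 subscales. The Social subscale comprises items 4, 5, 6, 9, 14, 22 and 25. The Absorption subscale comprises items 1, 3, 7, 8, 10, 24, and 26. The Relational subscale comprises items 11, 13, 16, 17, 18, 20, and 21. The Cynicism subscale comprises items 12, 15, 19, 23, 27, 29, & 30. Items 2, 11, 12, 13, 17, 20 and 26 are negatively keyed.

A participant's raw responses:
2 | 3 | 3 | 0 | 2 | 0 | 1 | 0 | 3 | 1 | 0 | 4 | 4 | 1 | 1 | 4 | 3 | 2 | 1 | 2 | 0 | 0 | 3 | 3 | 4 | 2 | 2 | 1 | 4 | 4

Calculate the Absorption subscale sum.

Absorption items: 1, 3, 7, 8, 10, 24, 26.
Of these, item 26 is negatively keyed; reversed = (0+4) − raw = 4 − raw.
  item 1: 2
  item 3: 3
  item 7: 1
  item 8: 0
  item 10: 1
  item 24: 3
  item 26: 4 − 2 = 2
Sum = 2 + 3 + 1 + 0 + 1 + 3 + 2 = 12

12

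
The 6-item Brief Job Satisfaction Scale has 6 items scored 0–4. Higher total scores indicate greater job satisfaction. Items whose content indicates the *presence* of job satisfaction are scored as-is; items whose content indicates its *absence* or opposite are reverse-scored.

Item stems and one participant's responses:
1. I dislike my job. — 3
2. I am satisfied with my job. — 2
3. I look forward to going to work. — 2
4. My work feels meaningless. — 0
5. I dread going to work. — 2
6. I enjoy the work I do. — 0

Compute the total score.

11

Items 1, 4, 5 describe the absence/opposite of job satisfaction → reverse-score.
reversed = (0+4) − raw = 4 − raw.
  item 1: 4 − 3 = 1
  item 2: 2
  item 3: 2
  item 4: 4 − 0 = 4
  item 5: 4 − 2 = 2
  item 6: 0
Total = 1 + 2 + 2 + 4 + 2 + 0 = 11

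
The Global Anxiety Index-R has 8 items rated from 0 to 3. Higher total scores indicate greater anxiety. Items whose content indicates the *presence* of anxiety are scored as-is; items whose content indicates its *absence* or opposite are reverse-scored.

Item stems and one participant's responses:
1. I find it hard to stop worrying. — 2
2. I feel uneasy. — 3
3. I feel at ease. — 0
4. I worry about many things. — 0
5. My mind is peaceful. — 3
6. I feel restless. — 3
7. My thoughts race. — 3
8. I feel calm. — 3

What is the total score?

14

Items 3, 5, 8 describe the absence/opposite of anxiety → reverse-score.
reverse-coded value = 3 − response.
  item 1: 2
  item 2: 3
  item 3: 3 − 0 = 3
  item 4: 0
  item 5: 3 − 3 = 0
  item 6: 3
  item 7: 3
  item 8: 3 − 3 = 0
Total = 2 + 3 + 3 + 0 + 0 + 3 + 3 + 0 = 14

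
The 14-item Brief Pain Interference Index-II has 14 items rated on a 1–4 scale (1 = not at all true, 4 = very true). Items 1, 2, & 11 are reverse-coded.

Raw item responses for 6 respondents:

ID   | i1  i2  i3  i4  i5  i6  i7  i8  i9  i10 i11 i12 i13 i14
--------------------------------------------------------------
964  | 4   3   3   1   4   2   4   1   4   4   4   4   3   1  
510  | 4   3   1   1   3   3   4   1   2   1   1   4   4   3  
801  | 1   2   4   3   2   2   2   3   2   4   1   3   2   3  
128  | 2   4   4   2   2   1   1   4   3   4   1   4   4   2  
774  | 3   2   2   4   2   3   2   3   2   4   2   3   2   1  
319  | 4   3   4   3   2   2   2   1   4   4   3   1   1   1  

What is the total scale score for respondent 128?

39

Respondent 128 raw: 2, 4, 4, 2, 2, 1, 1, 4, 3, 4, 1, 4, 4, 2.
Reverse-coded (reverse-coded value = 5 − response):
  item 1: 5 − 2 = 3
  item 2: 5 − 4 = 1
  item 3: 4
  item 4: 2
  item 5: 2
  item 6: 1
  item 7: 1
  item 8: 4
  item 9: 3
  item 10: 4
  item 11: 5 − 1 = 4
  item 12: 4
  item 13: 4
  item 14: 2
Sum = 3 + 1 + 4 + 2 + 2 + 1 + 1 + 4 + 3 + 4 + 4 + 4 + 4 + 2 = 39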